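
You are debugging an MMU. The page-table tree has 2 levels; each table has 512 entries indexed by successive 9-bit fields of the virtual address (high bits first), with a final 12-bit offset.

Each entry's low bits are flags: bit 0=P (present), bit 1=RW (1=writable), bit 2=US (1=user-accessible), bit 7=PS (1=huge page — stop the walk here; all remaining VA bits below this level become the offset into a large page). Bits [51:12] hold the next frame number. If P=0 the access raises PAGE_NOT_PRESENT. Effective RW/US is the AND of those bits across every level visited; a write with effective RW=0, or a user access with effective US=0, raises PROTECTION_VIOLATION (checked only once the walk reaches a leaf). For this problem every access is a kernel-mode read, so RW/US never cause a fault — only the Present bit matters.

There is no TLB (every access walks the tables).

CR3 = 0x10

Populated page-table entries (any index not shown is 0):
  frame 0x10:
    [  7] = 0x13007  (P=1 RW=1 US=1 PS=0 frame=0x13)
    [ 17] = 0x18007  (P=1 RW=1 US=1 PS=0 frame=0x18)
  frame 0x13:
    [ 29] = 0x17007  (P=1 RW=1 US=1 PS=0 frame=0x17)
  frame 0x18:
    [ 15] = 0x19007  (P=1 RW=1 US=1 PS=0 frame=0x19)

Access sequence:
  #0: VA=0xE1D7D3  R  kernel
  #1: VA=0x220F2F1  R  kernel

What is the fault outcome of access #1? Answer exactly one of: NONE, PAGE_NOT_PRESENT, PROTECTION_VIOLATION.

Per-access translation:
#0 VA=0xE1D7D3 (r,kernel):
  L0: frame=0x10 idx=7 entry=0x13007 [P=1 RW=1 US=1 PS=0]
  L1: frame=0x13 idx=29 entry=0x17007 [P=1 RW=1 US=1 PS=0]
  → PA=0x177D3  (2 entries read)
#1 VA=0x220F2F1 (r,kernel):
  L0: frame=0x10 idx=17 entry=0x18007 [P=1 RW=1 US=1 PS=0]
  L1: frame=0x18 idx=15 entry=0x19007 [P=1 RW=1 US=1 PS=0]
  → PA=0x192F1  (2 entries read)

Access #1 fault: NONE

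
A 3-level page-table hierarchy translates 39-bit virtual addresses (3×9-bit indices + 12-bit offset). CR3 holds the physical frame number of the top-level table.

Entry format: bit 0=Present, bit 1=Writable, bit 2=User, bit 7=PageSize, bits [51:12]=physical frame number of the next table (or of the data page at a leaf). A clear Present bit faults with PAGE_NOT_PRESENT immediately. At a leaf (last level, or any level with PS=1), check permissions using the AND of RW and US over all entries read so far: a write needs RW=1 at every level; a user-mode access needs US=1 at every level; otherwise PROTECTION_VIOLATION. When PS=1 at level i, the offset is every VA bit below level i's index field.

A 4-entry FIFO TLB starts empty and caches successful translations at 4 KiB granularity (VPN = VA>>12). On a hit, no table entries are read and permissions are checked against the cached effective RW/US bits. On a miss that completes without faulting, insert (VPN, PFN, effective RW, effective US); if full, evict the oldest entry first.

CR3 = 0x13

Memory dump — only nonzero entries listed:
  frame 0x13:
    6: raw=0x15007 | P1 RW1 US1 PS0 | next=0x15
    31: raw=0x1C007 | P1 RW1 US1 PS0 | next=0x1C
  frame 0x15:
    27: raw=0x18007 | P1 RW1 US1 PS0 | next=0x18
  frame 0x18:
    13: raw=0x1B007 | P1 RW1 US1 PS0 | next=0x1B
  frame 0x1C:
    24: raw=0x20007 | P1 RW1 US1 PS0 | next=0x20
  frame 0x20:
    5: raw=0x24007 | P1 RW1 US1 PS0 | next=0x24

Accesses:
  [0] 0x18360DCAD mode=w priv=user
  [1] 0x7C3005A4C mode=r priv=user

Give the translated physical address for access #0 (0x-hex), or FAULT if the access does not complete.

Walk each access:
#0 VA=0x18360DCAD (w,user):
  L0 @0x13[6] → 0x15007  P=1,RW=1,US=1,PS=0
  L1 @0x15[27] → 0x18007  P=1,RW=1,US=1,PS=0
  L2 @0x18[13] → 0x1B007  P=1,RW=1,US=1,PS=0
  ✓ 0x1BCAD  — 3 lookups
#1 VA=0x7C3005A4C (r,user):
  L0 @0x13[31] → 0x1C007  P=1,RW=1,US=1,PS=0
  L1 @0x1C[24] → 0x20007  P=1,RW=1,US=1,PS=0
  L2 @0x20[5] → 0x24007  P=1,RW=1,US=1,PS=0
  ✓ 0x24A4C  — 3 lookups

Access #0 PA: 0x1BCAD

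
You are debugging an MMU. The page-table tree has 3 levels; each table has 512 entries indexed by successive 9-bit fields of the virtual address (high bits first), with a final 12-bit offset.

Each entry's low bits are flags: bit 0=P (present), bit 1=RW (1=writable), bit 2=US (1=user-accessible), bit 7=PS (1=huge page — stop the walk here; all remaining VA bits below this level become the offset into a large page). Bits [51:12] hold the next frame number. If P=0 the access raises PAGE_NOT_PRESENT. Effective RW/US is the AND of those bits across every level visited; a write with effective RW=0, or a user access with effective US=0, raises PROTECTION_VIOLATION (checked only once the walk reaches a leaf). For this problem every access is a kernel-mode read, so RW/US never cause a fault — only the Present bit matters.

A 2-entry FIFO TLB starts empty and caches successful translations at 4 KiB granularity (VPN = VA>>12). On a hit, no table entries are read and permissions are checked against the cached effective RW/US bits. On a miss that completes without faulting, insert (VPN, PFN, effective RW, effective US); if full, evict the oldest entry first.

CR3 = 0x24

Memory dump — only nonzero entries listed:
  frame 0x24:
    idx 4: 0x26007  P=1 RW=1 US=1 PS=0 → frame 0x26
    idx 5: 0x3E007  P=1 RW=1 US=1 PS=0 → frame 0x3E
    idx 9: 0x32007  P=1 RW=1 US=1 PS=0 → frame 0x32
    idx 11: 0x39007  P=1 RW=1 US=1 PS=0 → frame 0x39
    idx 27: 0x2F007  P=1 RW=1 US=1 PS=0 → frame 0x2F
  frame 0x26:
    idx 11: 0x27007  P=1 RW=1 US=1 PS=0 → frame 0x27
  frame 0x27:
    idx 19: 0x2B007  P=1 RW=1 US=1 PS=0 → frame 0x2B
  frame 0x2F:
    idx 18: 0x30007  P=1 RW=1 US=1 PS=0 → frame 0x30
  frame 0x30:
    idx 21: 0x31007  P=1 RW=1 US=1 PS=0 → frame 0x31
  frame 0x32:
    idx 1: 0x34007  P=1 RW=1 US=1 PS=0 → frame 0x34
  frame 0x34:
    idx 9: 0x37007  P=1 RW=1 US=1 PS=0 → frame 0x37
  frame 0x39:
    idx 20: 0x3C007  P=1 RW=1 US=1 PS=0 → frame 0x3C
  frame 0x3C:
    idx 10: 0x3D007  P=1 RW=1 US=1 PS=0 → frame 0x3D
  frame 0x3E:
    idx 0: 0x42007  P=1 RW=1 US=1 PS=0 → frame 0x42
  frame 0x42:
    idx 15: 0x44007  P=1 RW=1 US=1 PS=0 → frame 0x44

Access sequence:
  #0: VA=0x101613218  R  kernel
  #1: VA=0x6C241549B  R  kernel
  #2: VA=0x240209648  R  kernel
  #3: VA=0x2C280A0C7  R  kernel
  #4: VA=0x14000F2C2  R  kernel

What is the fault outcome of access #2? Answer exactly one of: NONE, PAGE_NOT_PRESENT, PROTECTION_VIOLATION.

Per-access translation:
#0 VA=0x101613218 (r,kernel):
  lvl0: tbl 0x24, slot 4 ⇒ 0x26007 (P1/RW1/US1/PS0)
  lvl1: tbl 0x26, slot 11 ⇒ 0x27007 (P1/RW1/US1/PS0)
  lvl2: tbl 0x27, slot 19 ⇒ 0x2B007 (P1/RW1/US1/PS0)
  ⇒ phys 0x2B218  [3 reads]
#1 VA=0x6C241549B (r,kernel):
  lvl0: tbl 0x24, slot 27 ⇒ 0x2F007 (P1/RW1/US1/PS0)
  lvl1: tbl 0x2F, slot 18 ⇒ 0x30007 (P1/RW1/US1/PS0)
  lvl2: tbl 0x30, slot 21 ⇒ 0x31007 (P1/RW1/US1/PS0)
  ⇒ phys 0x3149B  [3 reads]
#2 VA=0x240209648 (r,kernel):
  lvl0: tbl 0x24, slot 9 ⇒ 0x32007 (P1/RW1/US1/PS0)
  lvl1: tbl 0x32, slot 1 ⇒ 0x34007 (P1/RW1/US1/PS0)
  lvl2: tbl 0x34, slot 9 ⇒ 0x37007 (P1/RW1/US1/PS0)
  ⇒ phys 0x37648  [3 reads]
#3 VA=0x2C280A0C7 (r,kernel):
  lvl0: tbl 0x24, slot 11 ⇒ 0x39007 (P1/RW1/US1/PS0)
  lvl1: tbl 0x39, slot 20 ⇒ 0x3C007 (P1/RW1/US1/PS0)
  lvl2: tbl 0x3C, slot 10 ⇒ 0x3D007 (P1/RW1/US1/PS0)
  ⇒ phys 0x3D0C7  [3 reads]
#4 VA=0x14000F2C2 (r,kernel):
  lvl0: tbl 0x24, slot 5 ⇒ 0x3E007 (P1/RW1/US1/PS0)
  lvl1: tbl 0x3E, slot 0 ⇒ 0x42007 (P1/RW1/US1/PS0)
  lvl2: tbl 0x42, slot 15 ⇒ 0x44007 (P1/RW1/US1/PS0)
  ⇒ phys 0x442C2  [3 reads]

Access #2 fault: NONE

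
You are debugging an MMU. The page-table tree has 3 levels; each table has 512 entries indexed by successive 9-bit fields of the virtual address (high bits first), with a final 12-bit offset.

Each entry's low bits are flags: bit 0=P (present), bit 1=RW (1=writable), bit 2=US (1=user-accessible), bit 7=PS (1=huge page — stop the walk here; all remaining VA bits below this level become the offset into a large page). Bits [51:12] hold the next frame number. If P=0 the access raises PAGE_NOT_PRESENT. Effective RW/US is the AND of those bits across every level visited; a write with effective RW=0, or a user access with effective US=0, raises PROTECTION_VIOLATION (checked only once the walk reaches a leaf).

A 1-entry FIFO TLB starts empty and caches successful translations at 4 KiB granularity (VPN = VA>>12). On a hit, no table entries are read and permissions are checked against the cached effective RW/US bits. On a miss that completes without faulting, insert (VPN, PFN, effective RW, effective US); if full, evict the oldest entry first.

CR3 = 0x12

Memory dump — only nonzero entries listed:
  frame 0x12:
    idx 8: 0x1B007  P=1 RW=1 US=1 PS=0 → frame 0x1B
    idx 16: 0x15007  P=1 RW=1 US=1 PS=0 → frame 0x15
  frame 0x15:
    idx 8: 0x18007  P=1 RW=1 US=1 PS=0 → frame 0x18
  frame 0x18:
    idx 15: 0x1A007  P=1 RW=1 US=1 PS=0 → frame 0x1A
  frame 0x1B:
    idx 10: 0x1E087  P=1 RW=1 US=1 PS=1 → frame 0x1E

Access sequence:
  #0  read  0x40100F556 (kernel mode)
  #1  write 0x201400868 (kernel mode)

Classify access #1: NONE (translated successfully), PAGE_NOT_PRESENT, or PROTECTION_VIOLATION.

Trace:
#0 VA=0x40100F556 (r,kernel):
  L0 @0x12[16] → 0x15007  P=1,RW=1,US=1,PS=0
  L1 @0x15[8] → 0x18007  P=1,RW=1,US=1,PS=0
  L2 @0x18[15] → 0x1A007  P=1,RW=1,US=1,PS=0
  → PA=0x1A556  (3 entries read)
#1 VA=0x201400868 (w,kernel):
  L0 @0x12[8] → 0x1B007  P=1,RW=1,US=1,PS=0
  L1 @0x1B[10] → 0x1E087  P=1,RW=1,US=1,PS=1
  → PA=0x1E868 (huge @L1)  (2 entries read)

Access #1 fault: NONE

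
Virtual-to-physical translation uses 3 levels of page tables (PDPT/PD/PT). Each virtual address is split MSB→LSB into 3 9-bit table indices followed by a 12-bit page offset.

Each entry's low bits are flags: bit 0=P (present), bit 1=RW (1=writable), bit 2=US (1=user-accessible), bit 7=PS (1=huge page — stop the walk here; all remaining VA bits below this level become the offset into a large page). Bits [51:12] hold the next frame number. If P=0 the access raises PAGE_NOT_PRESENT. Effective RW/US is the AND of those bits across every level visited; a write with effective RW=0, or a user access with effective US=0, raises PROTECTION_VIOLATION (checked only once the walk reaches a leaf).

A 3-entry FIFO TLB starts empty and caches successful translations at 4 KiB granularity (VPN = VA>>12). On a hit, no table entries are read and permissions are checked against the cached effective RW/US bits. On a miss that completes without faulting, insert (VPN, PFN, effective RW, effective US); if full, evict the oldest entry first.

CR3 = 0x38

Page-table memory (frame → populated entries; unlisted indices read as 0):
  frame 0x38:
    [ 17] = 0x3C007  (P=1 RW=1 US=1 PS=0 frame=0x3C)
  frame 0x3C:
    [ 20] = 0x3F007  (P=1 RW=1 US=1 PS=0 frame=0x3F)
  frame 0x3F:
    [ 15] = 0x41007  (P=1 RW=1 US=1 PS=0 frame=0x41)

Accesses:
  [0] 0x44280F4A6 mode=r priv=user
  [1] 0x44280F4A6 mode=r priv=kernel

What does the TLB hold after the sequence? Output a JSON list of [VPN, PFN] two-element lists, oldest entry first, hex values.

Walk each access:
#0 VA=0x44280F4A6 (r,user):
  [0] read 0x38 idx=17: raw=0x3C007 flags P=1 W=1 U=1 S=0
  [1] read 0x3C idx=20: raw=0x3F007 flags P=1 W=1 U=1 S=0
  [2] read 0x3F idx=15: raw=0x41007 flags P=1 W=1 U=1 S=0
  ⇒ phys 0x414A6  [3 reads]
#1 VA=0x44280F4A6 (r,kernel):
  TLB hit vpn=0x44280F → PA=0x414A6

TLB: [["0x44280F", "0x41"]]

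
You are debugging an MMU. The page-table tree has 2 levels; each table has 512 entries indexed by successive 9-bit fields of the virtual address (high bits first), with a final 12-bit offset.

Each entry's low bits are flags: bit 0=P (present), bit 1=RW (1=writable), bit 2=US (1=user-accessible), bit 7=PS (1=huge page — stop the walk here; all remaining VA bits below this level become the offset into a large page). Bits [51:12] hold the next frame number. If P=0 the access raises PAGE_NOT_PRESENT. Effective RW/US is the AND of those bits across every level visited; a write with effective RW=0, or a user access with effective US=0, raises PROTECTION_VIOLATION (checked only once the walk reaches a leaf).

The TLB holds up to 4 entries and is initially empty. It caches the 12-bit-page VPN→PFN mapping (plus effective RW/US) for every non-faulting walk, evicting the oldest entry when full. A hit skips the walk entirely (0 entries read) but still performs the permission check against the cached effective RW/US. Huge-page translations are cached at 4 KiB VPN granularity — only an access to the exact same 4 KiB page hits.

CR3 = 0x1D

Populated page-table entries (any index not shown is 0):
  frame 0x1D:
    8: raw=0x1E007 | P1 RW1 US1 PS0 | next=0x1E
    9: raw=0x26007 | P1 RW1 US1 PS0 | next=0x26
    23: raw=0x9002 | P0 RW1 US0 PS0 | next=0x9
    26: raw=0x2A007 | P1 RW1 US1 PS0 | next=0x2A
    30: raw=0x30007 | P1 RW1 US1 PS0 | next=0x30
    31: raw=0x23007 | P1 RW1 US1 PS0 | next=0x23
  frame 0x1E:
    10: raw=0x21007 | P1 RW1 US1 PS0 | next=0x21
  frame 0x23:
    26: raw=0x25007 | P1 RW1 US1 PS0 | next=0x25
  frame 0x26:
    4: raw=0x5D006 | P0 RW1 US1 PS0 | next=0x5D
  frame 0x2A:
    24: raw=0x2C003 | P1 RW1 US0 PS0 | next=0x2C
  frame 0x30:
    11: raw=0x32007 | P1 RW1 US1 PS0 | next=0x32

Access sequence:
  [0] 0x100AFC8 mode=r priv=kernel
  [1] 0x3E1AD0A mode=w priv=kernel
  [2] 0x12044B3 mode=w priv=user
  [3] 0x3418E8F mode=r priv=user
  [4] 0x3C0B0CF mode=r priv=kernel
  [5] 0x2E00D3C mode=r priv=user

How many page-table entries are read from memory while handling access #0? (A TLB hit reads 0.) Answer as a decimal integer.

Trace:
#0 VA=0x100AFC8 (r,kernel):
  [0] read 0x1D idx=8: raw=0x1E007 flags P=1 W=1 U=1 S=0
  [1] read 0x1E idx=10: raw=0x21007 flags P=1 W=1 U=1 S=0
  ⇒ phys 0x21FC8  [2 reads]
#1 VA=0x3E1AD0A (w,kernel):
  [0] read 0x1D idx=31: raw=0x23007 flags P=1 W=1 U=1 S=0
  [1] read 0x23 idx=26: raw=0x25007 flags P=1 W=1 U=1 S=0
  ⇒ phys 0x25D0A  [2 reads]
#2 VA=0x12044B3 (w,user):
  [0] read 0x1D idx=9: raw=0x26007 flags P=1 W=1 U=1 S=0
  [1] read 0x26 idx=4: raw=0x5D006 flags P=0 W=1 U=1 S=0
  → PAGE_NOT_PRESENT  (2 entries read)
#3 VA=0x3418E8F (r,user):
  [0] read 0x1D idx=26: raw=0x2A007 flags P=1 W=1 U=1 S=0
  [1] read 0x2A idx=24: raw=0x2C003 flags P=1 W=1 U=0 S=0
  → PROTECTION_VIOLATION  (2 entries read)
#4 VA=0x3C0B0CF (r,kernel):
  [0] read 0x1D idx=30: raw=0x30007 flags P=1 W=1 U=1 S=0
  [1] read 0x30 idx=11: raw=0x32007 flags P=1 W=1 U=1 S=0
  ⇒ phys 0x320CF  [2 reads]
#5 VA=0x2E00D3C (r,user):
  [0] read 0x1D idx=23: raw=0x9002 flags P=0 W=1 U=0 S=0
  → PAGE_NOT_PRESENT  (1 entries read)

Entries read for #0: 2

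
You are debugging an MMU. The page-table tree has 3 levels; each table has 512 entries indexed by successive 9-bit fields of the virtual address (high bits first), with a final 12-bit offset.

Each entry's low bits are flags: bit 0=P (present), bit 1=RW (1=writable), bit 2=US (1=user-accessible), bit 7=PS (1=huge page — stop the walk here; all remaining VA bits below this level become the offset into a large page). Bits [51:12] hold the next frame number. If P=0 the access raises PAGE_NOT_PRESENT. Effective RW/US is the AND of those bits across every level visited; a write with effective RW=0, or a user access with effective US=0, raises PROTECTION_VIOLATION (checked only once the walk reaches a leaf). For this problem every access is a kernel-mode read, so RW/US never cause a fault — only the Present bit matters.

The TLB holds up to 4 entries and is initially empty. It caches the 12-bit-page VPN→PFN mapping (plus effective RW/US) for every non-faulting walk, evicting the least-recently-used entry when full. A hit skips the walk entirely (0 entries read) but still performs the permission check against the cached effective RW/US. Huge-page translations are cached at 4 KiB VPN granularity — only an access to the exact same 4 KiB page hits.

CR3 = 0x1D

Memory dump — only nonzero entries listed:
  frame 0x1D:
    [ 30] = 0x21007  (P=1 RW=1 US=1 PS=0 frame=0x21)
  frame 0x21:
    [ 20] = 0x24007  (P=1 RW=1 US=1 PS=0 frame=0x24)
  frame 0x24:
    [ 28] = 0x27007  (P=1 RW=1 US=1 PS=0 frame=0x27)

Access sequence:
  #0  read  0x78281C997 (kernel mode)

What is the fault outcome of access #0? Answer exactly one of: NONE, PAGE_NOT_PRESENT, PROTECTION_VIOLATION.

Trace:
#0 VA=0x78281C997 (r,kernel):
  L0 @0x1D[30] → 0x21007  P=1,RW=1,US=1,PS=0
  L1 @0x21[20] → 0x24007  P=1,RW=1,US=1,PS=0
  L2 @0x24[28] → 0x27007  P=1,RW=1,US=1,PS=0
  → PA=0x27997  (3 entries read)

Access #0 fault: NONE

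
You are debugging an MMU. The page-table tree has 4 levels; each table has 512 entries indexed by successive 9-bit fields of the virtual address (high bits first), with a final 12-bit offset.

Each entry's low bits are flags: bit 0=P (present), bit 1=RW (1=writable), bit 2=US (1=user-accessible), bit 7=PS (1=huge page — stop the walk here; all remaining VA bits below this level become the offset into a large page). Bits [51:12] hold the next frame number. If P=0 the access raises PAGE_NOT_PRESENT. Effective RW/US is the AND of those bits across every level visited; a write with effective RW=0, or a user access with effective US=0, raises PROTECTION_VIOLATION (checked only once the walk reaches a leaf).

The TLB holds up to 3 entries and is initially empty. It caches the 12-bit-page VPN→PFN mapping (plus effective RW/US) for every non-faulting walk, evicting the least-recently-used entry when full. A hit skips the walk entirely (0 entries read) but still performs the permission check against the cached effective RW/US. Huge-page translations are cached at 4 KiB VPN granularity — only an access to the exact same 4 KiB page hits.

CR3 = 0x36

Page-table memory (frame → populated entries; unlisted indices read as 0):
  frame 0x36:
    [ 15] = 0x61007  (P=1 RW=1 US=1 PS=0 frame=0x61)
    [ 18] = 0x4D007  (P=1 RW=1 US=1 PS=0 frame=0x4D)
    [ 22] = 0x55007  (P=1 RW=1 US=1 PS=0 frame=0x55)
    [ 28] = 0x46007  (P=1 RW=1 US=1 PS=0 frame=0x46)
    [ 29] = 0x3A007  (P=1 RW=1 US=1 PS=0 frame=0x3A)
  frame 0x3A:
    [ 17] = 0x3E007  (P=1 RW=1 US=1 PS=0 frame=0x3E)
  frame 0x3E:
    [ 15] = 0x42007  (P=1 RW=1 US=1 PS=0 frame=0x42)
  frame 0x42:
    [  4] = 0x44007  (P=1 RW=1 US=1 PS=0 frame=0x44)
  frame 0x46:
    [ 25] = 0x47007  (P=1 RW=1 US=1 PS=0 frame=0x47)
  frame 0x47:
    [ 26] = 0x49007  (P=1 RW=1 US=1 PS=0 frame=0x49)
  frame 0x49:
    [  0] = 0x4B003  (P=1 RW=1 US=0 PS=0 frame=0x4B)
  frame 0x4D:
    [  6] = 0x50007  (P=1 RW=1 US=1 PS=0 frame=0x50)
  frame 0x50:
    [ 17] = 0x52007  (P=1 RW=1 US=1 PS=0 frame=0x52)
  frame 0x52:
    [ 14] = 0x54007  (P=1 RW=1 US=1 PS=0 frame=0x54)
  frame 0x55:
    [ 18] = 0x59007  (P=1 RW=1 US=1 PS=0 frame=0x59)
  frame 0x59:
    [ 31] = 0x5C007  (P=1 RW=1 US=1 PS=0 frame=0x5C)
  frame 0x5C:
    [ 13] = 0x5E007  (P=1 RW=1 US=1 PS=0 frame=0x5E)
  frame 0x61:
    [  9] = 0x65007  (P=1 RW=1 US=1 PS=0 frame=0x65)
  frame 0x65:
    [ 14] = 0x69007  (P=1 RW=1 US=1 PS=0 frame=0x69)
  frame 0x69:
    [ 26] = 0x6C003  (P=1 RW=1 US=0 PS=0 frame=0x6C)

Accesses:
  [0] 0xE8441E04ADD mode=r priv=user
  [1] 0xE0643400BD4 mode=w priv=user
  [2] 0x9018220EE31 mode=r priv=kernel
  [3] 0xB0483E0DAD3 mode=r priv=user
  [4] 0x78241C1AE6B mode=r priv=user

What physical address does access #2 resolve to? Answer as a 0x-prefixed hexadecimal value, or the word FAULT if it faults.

Trace:
#0 VA=0xE8441E04ADD (r,user):
  lvl0: tbl 0x36, slot 29 ⇒ 0x3A007 (P1/RW1/US1/PS0)
  lvl1: tbl 0x3A, slot 17 ⇒ 0x3E007 (P1/RW1/US1/PS0)
  lvl2: tbl 0x3E, slot 15 ⇒ 0x42007 (P1/RW1/US1/PS0)
  lvl3: tbl 0x42, slot 4 ⇒ 0x44007 (P1/RW1/US1/PS0)
  ✓ 0x44ADD  — 4 lookups
#1 VA=0xE0643400BD4 (w,user):
  lvl0: tbl 0x36, slot 28 ⇒ 0x46007 (P1/RW1/US1/PS0)
  lvl1: tbl 0x46, slot 25 ⇒ 0x47007 (P1/RW1/US1/PS0)
  lvl2: tbl 0x47, slot 26 ⇒ 0x49007 (P1/RW1/US1/PS0)
  lvl3: tbl 0x49, slot 0 ⇒ 0x4B003 (P1/RW1/US0/PS0)
  → PROTECTION_VIOLATION  (4 entries read)
#2 VA=0x9018220EE31 (r,kernel):
  lvl0: tbl 0x36, slot 18 ⇒ 0x4D007 (P1/RW1/US1/PS0)
  lvl1: tbl 0x4D, slot 6 ⇒ 0x50007 (P1/RW1/US1/PS0)
  lvl2: tbl 0x50, slot 17 ⇒ 0x52007 (P1/RW1/US1/PS0)
  lvl3: tbl 0x52, slot 14 ⇒ 0x54007 (P1/RW1/US1/PS0)
  ✓ 0x54E31  — 4 lookups
#3 VA=0xB0483E0DAD3 (r,user):
  lvl0: tbl 0x36, slot 22 ⇒ 0x55007 (P1/RW1/US1/PS0)
  lvl1: tbl 0x55, slot 18 ⇒ 0x59007 (P1/RW1/US1/PS0)
  lvl2: tbl 0x59, slot 31 ⇒ 0x5C007 (P1/RW1/US1/PS0)
  lvl3: tbl 0x5C, slot 13 ⇒ 0x5E007 (P1/RW1/US1/PS0)
  ✓ 0x5EAD3  — 4 lookups
#4 VA=0x78241C1AE6B (r,user):
  lvl0: tbl 0x36, slot 15 ⇒ 0x61007 (P1/RW1/US1/PS0)
  lvl1: tbl 0x61, slot 9 ⇒ 0x65007 (P1/RW1/US1/PS0)
  lvl2: tbl 0x65, slot 14 ⇒ 0x69007 (P1/RW1/US1/PS0)
  lvl3: tbl 0x69, slot 26 ⇒ 0x6C003 (P1/RW1/US0/PS0)
  → PROTECTION_VIOLATION  (4 entries read)

Access #2 PA: 0x54E31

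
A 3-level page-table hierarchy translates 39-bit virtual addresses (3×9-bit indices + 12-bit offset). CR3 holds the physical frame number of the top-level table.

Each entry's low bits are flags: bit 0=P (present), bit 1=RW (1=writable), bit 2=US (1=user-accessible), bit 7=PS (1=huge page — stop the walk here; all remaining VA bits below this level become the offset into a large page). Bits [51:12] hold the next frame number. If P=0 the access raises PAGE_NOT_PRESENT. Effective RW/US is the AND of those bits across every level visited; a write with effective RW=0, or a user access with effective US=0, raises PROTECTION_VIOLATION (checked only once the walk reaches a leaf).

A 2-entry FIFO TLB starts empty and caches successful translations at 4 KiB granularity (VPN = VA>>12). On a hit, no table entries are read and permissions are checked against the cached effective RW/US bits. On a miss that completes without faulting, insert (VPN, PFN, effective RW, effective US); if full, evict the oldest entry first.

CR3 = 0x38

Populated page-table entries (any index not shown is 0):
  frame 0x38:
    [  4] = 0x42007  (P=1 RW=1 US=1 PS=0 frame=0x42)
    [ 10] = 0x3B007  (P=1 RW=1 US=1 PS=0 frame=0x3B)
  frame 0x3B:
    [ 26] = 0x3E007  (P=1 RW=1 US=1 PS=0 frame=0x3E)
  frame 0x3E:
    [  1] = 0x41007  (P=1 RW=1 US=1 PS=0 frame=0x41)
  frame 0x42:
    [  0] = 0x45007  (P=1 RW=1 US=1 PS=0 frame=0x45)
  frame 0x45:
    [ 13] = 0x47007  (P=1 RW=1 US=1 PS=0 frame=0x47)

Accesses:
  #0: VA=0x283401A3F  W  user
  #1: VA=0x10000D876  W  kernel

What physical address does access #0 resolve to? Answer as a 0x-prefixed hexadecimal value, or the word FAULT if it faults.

Walk each access:
#0 VA=0x283401A3F (w,user):
  L0 @0x38[10] → 0x3B007  P=1,RW=1,US=1,PS=0
  L1 @0x3B[26] → 0x3E007  P=1,RW=1,US=1,PS=0
  L2 @0x3E[1] → 0x41007  P=1,RW=1,US=1,PS=0
  ⇒ phys 0x41A3F  [3 reads]
#1 VA=0x10000D876 (w,kernel):
  L0 @0x38[4] → 0x42007  P=1,RW=1,US=1,PS=0
  L1 @0x42[0] → 0x45007  P=1,RW=1,US=1,PS=0
  L2 @0x45[13] → 0x47007  P=1,RW=1,US=1,PS=0
  ⇒ phys 0x47876  [3 reads]

Access #0 PA: 0x41A3F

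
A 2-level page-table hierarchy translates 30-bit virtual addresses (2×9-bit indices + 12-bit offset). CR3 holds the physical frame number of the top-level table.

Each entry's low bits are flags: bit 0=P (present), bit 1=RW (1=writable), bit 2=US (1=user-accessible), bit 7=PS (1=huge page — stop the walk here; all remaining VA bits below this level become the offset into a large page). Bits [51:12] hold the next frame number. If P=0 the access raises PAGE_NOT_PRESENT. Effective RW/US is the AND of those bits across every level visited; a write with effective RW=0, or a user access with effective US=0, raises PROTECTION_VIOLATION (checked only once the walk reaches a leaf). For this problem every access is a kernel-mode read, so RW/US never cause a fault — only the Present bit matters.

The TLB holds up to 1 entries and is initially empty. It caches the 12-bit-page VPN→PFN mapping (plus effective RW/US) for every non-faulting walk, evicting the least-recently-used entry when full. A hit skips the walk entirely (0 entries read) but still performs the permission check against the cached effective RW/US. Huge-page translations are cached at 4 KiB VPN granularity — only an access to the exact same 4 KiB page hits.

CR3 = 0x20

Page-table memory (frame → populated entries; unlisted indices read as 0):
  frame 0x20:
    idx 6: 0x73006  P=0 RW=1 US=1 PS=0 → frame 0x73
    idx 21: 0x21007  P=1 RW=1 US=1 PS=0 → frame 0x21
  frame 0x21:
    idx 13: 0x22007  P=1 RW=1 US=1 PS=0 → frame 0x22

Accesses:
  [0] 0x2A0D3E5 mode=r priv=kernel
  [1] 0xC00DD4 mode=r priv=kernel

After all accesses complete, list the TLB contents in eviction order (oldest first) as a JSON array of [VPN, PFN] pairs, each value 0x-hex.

Per-access translation:
#0 VA=0x2A0D3E5 (r,kernel):
  L0 @0x20[21] → 0x21007  P=1,RW=1,US=1,PS=0
  L1 @0x21[13] → 0x22007  P=1,RW=1,US=1,PS=0
  ✓ 0x223E5  — 2 lookups
#1 VA=0xC00DD4 (r,kernel):
  L0 @0x20[6] → 0x73006  P=0,RW=1,US=1,PS=0
  → PAGE_NOT_PRESENT  (1 entries read)

TLB: [["0x2A0D", "0x22"]]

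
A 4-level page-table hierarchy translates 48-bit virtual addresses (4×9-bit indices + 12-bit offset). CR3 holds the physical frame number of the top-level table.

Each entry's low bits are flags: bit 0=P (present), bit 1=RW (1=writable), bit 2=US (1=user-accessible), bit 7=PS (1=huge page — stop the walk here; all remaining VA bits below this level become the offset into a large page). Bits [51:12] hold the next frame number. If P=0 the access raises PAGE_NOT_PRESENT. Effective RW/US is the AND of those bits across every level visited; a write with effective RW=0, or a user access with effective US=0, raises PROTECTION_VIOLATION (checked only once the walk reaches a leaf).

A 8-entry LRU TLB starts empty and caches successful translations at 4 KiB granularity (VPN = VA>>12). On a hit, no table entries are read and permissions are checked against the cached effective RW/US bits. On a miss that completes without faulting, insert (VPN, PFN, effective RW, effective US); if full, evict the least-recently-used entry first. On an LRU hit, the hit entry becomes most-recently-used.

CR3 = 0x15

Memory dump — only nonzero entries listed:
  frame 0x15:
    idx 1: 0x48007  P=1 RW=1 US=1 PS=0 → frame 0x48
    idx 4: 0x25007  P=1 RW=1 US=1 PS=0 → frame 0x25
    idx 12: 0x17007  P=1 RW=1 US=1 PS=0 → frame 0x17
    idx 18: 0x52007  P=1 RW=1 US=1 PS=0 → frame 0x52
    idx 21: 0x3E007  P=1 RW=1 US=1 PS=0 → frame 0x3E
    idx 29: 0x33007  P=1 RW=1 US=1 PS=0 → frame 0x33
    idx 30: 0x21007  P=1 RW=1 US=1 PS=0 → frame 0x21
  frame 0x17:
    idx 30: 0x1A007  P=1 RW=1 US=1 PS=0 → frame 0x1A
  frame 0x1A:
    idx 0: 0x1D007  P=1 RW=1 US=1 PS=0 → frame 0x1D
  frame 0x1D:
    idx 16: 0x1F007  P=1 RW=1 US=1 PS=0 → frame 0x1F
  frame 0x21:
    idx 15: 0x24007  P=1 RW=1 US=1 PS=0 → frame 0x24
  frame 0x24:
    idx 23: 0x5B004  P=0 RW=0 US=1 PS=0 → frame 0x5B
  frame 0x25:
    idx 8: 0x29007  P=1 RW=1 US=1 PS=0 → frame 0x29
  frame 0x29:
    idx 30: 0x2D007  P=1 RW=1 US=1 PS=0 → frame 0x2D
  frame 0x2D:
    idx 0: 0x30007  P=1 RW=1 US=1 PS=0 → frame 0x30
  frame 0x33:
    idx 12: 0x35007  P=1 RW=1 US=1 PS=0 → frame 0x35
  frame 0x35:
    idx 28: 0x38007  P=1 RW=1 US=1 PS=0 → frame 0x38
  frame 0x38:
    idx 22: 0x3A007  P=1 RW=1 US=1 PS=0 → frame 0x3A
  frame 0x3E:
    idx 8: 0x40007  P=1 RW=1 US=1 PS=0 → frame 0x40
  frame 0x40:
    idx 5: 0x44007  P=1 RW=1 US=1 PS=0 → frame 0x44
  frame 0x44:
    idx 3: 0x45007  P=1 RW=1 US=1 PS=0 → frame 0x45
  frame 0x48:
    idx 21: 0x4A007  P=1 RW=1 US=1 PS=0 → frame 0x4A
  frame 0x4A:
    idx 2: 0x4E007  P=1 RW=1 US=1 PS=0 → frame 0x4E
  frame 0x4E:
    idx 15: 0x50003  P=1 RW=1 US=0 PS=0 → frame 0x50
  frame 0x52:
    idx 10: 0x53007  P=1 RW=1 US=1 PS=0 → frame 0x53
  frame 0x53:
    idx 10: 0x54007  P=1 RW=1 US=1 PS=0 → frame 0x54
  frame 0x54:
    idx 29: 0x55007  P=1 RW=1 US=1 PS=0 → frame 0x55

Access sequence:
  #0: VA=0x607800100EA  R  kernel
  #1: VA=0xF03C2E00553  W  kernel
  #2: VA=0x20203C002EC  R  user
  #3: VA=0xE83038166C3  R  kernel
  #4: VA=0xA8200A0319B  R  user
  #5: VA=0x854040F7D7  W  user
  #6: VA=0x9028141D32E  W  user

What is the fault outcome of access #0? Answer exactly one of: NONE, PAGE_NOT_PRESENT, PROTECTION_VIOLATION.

Trace:
#0 VA=0x607800100EA (r,kernel):
  L0 @0x15[12] → 0x17007  P=1,RW=1,US=1,PS=0
  L1 @0x17[30] → 0x1A007  P=1,RW=1,US=1,PS=0
  L2 @0x1A[0] → 0x1D007  P=1,RW=1,US=1,PS=0
  L3 @0x1D[16] → 0x1F007  P=1,RW=1,US=1,PS=0
  ✓ 0x1F0EA  — 4 lookups
#1 VA=0xF03C2E00553 (w,kernel):
  L0 @0x15[30] → 0x21007  P=1,RW=1,US=1,PS=0
  L1 @0x21[15] → 0x24007  P=1,RW=1,US=1,PS=0
  L2 @0x24[23] → 0x5B004  P=0,RW=0,US=1,PS=0
  ✗ PAGE_NOT_PRESENT  [3 reads]
#2 VA=0x20203C002EC (r,user):
  L0 @0x15[4] → 0x25007  P=1,RW=1,US=1,PS=0
  L1 @0x25[8] → 0x29007  P=1,RW=1,US=1,PS=0
  L2 @0x29[30] → 0x2D007  P=1,RW=1,US=1,PS=0
  L3 @0x2D[0] → 0x30007  P=1,RW=1,US=1,PS=0
  ✓ 0x302EC  — 4 lookups
#3 VA=0xE83038166C3 (r,kernel):
  L0 @0x15[29] → 0x33007  P=1,RW=1,US=1,PS=0
  L1 @0x33[12] → 0x35007  P=1,RW=1,US=1,PS=0
  L2 @0x35[28] → 0x38007  P=1,RW=1,US=1,PS=0
  L3 @0x38[22] → 0x3A007  P=1,RW=1,US=1,PS=0
  ✓ 0x3A6C3  — 4 lookups
#4 VA=0xA8200A0319B (r,user):
  L0 @0x15[21] → 0x3E007  P=1,RW=1,US=1,PS=0
  L1 @0x3E[8] → 0x40007  P=1,RW=1,US=1,PS=0
  L2 @0x40[5] → 0x44007  P=1,RW=1,US=1,PS=0
  L3 @0x44[3] → 0x45007  P=1,RW=1,US=1,PS=0
  ✓ 0x4519B  — 4 lookups
#5 VA=0x854040F7D7 (w,user):
  L0 @0x15[1] → 0x48007  P=1,RW=1,US=1,PS=0
  L1 @0x48[21] → 0x4A007  P=1,RW=1,US=1,PS=0
  L2 @0x4A[2] → 0x4E007  P=1,RW=1,US=1,PS=0
  L3 @0x4E[15] → 0x50003  P=1,RW=1,US=0,PS=0
  ✗ PROTECTION_VIOLATION  [4 reads]
#6 VA=0x9028141D32E (w,user):
  L0 @0x15[18] → 0x52007  P=1,RW=1,US=1,PS=0
  L1 @0x52[10] → 0x53007  P=1,RW=1,US=1,PS=0
  L2 @0x53[10] → 0x54007  P=1,RW=1,US=1,PS=0
  L3 @0x54[29] → 0x55007  P=1,RW=1,US=1,PS=0
  ✓ 0x5532E  — 4 lookups

Access #0 fault: NONE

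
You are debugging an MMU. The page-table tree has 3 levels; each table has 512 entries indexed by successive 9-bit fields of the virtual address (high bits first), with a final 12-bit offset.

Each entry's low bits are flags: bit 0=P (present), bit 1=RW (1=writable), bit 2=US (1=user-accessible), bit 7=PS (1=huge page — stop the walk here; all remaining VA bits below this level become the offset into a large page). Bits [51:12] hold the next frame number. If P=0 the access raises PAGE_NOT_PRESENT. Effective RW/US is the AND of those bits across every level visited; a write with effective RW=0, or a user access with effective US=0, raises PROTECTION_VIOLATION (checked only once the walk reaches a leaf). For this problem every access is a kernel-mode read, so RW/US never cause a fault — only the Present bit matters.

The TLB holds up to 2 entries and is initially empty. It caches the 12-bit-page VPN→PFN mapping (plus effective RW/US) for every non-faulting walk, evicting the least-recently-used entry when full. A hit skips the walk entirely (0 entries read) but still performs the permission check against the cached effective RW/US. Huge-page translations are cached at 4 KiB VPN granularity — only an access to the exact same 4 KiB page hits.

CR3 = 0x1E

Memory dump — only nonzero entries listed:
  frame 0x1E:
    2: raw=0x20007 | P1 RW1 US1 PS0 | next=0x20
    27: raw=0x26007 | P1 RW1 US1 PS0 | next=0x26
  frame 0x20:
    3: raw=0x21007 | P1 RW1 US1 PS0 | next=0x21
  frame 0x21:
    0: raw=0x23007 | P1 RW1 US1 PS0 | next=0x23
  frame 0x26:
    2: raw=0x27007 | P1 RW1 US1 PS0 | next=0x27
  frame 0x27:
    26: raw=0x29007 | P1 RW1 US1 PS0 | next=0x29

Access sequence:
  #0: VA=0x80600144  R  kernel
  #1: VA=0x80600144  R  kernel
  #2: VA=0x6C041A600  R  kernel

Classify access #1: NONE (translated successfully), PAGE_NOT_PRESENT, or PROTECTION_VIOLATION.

Per-access translation:
#0 VA=0x80600144 (r,kernel):
  L0 @0x1E[2] → 0x20007  P=1,RW=1,US=1,PS=0
  L1 @0x20[3] → 0x21007  P=1,RW=1,US=1,PS=0
  L2 @0x21[0] → 0x23007  P=1,RW=1,US=1,PS=0
  ✓ 0x23144  — 3 lookups
#1 VA=0x80600144 (r,kernel):
  TLB hit vpn=0x80600 → PA=0x23144
#2 VA=0x6C041A600 (r,kernel):
  L0 @0x1E[27] → 0x26007  P=1,RW=1,US=1,PS=0
  L1 @0x26[2] → 0x27007  P=1,RW=1,US=1,PS=0
  L2 @0x27[26] → 0x29007  P=1,RW=1,US=1,PS=0
  ✓ 0x29600  — 3 lookups

Access #1 fault: NONE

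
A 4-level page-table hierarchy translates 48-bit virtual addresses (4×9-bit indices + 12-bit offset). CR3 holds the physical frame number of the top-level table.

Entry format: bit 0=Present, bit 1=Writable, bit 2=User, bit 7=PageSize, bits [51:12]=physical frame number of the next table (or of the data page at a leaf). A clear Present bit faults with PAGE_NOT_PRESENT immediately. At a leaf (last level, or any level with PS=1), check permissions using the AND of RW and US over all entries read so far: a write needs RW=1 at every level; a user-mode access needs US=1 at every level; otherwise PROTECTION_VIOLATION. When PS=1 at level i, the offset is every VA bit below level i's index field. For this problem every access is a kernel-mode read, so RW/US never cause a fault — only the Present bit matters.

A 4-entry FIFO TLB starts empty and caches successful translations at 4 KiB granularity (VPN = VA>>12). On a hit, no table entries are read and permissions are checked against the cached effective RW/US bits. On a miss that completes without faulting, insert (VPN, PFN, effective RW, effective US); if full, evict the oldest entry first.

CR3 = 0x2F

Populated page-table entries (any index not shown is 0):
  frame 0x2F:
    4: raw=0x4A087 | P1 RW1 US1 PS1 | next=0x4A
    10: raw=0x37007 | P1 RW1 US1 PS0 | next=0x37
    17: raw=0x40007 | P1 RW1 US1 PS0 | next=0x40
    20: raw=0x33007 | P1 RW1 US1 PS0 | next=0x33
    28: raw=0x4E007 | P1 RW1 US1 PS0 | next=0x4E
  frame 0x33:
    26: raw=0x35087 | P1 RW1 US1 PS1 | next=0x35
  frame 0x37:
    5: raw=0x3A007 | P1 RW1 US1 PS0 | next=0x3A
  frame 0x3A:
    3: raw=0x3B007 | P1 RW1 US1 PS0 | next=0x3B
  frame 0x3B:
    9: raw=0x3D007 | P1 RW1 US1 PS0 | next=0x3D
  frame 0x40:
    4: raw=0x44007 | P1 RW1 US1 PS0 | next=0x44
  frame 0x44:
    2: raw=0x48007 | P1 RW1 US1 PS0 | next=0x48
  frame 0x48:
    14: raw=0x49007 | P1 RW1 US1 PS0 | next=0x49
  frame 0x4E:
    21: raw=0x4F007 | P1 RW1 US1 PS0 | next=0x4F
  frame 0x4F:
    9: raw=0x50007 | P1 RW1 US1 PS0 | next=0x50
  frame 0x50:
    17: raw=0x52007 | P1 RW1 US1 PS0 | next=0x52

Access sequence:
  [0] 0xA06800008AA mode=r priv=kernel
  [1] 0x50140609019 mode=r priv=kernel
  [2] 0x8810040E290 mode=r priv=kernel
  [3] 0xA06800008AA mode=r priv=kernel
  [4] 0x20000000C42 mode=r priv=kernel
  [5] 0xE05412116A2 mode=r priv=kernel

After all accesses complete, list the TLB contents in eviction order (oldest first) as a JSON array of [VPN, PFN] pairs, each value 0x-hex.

Trace:
#0 VA=0xA06800008AA (r,kernel):
  [0] read 0x2F idx=20: raw=0x33007 flags P=1 W=1 U=1 S=0
  [1] read 0x33 idx=26: raw=0x35087 flags P=1 W=1 U=1 S=1
  → PA=0x358AA (huge @L1)  (2 entries read)
#1 VA=0x50140609019 (r,kernel):
  [0] read 0x2F idx=10: raw=0x37007 flags P=1 W=1 U=1 S=0
  [1] read 0x37 idx=5: raw=0x3A007 flags P=1 W=1 U=1 S=0
  [2] read 0x3A idx=3: raw=0x3B007 flags P=1 W=1 U=1 S=0
  [3] read 0x3B idx=9: raw=0x3D007 flags P=1 W=1 U=1 S=0
  → PA=0x3D019  (4 entries read)
#2 VA=0x8810040E290 (r,kernel):
  [0] read 0x2F idx=17: raw=0x40007 flags P=1 W=1 U=1 S=0
  [1] read 0x40 idx=4: raw=0x44007 flags P=1 W=1 U=1 S=0
  [2] read 0x44 idx=2: raw=0x48007 flags P=1 W=1 U=1 S=0
  [3] read 0x48 idx=14: raw=0x49007 flags P=1 W=1 U=1 S=0
  → PA=0x49290  (4 entries read)
#3 VA=0xA06800008AA (r,kernel):
  TLB hit vpn=0xA0680000 → PA=0x358AA
#4 VA=0x20000000C42 (r,kernel):
  [0] read 0x2F idx=4: raw=0x4A087 flags P=1 W=1 U=1 S=1
  → PA=0x4AC42 (huge @L0)  (1 entries read)
#5 VA=0xE05412116A2 (r,kernel):
  [0] read 0x2F idx=28: raw=0x4E007 flags P=1 W=1 U=1 S=0
  [1] read 0x4E idx=21: raw=0x4F007 flags P=1 W=1 U=1 S=0
  [2] read 0x4F idx=9: raw=0x50007 flags P=1 W=1 U=1 S=0
  [3] read 0x50 idx=17: raw=0x52007 flags P=1 W=1 U=1 S=0
  → PA=0x526A2  (4 entries read)

TLB: [["0x50140609", "0x3D"], ["0x8810040E", "0x49"], ["0x20000000", "0x4A"], ["0xE0541211", "0x52"]]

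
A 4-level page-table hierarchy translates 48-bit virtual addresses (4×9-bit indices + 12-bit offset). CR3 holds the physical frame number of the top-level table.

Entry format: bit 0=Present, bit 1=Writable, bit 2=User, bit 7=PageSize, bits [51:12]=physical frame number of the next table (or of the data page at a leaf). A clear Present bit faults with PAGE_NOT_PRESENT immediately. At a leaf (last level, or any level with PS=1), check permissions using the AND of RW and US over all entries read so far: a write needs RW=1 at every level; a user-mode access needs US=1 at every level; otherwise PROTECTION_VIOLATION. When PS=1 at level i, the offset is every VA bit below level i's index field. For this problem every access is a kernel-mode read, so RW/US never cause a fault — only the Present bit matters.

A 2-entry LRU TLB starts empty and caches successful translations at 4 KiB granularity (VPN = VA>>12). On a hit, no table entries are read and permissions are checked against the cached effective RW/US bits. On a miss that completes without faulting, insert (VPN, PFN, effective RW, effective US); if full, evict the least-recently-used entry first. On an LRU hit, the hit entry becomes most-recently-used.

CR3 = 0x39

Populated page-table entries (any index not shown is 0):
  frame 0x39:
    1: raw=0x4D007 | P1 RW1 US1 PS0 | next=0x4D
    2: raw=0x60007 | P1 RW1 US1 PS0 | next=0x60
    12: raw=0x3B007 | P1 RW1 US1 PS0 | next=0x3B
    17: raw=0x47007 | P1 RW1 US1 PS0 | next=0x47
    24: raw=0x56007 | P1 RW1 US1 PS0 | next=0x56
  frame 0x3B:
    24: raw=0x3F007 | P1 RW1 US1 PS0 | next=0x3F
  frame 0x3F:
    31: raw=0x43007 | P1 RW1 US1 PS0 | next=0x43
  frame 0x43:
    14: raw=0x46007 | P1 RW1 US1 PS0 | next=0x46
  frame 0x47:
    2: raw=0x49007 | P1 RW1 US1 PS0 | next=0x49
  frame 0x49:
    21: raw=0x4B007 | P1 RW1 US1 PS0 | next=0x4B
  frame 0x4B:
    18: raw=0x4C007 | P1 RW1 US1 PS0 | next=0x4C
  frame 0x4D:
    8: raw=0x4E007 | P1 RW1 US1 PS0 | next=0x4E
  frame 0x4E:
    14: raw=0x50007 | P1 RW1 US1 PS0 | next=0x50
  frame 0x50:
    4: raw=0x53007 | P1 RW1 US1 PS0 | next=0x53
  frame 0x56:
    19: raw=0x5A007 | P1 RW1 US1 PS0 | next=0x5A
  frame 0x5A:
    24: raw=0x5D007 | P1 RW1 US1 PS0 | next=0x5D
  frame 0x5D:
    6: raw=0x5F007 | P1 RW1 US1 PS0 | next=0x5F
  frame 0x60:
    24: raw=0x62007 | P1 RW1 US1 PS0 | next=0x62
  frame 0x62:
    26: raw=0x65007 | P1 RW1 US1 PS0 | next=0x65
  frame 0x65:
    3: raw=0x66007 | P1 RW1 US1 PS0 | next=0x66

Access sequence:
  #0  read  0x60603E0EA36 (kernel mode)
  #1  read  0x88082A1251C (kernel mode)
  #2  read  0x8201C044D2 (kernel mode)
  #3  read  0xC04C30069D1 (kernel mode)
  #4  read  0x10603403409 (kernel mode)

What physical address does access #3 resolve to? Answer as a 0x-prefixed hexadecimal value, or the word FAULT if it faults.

Per-access translation:
#0 VA=0x60603E0EA36 (r,kernel):
  L0 @0x39[12] → 0x3B007  P=1,RW=1,US=1,PS=0
  L1 @0x3B[24] → 0x3F007  P=1,RW=1,US=1,PS=0
  L2 @0x3F[31] → 0x43007  P=1,RW=1,US=1,PS=0
  L3 @0x43[14] → 0x46007  P=1,RW=1,US=1,PS=0
  ✓ 0x46A36  — 4 lookups
#1 VA=0x88082A1251C (r,kernel):
  L0 @0x39[17] → 0x47007  P=1,RW=1,US=1,PS=0
  L1 @0x47[2] → 0x49007  P=1,RW=1,US=1,PS=0
  L2 @0x49[21] → 0x4B007  P=1,RW=1,US=1,PS=0
  L3 @0x4B[18] → 0x4C007  P=1,RW=1,US=1,PS=0
  ✓ 0x4C51C  — 4 lookups
#2 VA=0x8201C044D2 (r,kernel):
  L0 @0x39[1] → 0x4D007  P=1,RW=1,US=1,PS=0
  L1 @0x4D[8] → 0x4E007  P=1,RW=1,US=1,PS=0
  L2 @0x4E[14] → 0x50007  P=1,RW=1,US=1,PS=0
  L3 @0x50[4] → 0x53007  P=1,RW=1,US=1,PS=0
  ✓ 0x534D2  — 4 lookups
#3 VA=0xC04C30069D1 (r,kernel):
  L0 @0x39[24] → 0x56007  P=1,RW=1,US=1,PS=0
  L1 @0x56[19] → 0x5A007  P=1,RW=1,US=1,PS=0
  L2 @0x5A[24] → 0x5D007  P=1,RW=1,US=1,PS=0
  L3 @0x5D[6] → 0x5F007  P=1,RW=1,US=1,PS=0
  ✓ 0x5F9D1  — 4 lookups
#4 VA=0x10603403409 (r,kernel):
  L0 @0x39[2] → 0x60007  P=1,RW=1,US=1,PS=0
  L1 @0x60[24] → 0x62007  P=1,RW=1,US=1,PS=0
  L2 @0x62[26] → 0x65007  P=1,RW=1,US=1,PS=0
  L3 @0x65[3] → 0x66007  P=1,RW=1,US=1,PS=0
  ✓ 0x66409  — 4 lookups

Access #3 PA: 0x5F9D1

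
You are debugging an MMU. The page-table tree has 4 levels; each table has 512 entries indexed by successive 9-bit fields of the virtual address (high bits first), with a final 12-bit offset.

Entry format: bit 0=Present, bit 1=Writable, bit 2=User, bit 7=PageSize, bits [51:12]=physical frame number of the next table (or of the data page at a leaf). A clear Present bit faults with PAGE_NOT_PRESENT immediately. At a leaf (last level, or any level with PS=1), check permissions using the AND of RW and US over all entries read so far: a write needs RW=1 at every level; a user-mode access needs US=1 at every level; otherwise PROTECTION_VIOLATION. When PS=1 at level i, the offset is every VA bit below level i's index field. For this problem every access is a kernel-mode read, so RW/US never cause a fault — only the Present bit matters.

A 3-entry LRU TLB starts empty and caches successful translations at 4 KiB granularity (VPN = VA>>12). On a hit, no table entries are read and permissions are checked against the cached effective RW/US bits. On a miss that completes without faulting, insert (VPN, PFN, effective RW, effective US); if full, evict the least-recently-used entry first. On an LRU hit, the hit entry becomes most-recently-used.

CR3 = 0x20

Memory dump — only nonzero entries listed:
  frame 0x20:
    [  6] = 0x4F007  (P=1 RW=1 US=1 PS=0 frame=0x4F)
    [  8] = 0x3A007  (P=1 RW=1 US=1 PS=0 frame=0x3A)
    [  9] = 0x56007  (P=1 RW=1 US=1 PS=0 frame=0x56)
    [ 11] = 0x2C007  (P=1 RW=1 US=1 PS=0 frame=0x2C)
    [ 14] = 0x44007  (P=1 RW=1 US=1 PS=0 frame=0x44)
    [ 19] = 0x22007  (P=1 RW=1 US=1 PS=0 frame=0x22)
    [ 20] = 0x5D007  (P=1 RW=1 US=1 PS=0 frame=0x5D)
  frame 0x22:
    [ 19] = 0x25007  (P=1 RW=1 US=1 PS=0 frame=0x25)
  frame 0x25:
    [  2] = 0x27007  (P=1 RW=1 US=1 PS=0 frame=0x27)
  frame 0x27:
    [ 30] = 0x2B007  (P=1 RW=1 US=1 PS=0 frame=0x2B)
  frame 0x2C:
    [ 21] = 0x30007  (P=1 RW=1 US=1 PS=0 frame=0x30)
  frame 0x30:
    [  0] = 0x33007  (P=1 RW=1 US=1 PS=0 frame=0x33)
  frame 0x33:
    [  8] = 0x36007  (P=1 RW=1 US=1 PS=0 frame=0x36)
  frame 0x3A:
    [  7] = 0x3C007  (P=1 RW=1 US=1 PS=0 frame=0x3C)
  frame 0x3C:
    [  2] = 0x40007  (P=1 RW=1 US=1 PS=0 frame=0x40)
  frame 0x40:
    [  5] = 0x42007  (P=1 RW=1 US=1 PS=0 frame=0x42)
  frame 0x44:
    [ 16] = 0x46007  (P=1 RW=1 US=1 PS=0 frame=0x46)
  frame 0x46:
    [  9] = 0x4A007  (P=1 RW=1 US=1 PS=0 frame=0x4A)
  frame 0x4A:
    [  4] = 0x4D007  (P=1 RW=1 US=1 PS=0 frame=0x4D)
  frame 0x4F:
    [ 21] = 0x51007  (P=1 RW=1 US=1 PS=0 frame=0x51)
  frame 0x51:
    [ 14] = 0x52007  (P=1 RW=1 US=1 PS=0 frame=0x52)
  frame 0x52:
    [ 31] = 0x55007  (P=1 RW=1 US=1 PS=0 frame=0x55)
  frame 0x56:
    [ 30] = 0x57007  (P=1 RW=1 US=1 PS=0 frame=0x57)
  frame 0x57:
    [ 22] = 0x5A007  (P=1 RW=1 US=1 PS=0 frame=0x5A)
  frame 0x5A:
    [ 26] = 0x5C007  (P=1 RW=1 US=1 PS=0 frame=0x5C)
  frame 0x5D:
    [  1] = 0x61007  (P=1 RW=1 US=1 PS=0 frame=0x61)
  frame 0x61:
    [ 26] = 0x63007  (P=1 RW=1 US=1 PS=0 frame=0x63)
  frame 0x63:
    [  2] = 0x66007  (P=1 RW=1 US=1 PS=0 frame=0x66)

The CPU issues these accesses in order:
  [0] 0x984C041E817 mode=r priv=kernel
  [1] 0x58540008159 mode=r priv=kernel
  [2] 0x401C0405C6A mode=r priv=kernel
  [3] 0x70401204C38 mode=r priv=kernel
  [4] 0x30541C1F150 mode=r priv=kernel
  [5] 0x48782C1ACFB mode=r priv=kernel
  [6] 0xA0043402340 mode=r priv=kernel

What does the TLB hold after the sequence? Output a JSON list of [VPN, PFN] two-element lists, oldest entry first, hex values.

Per-access translation:
#0 VA=0x984C041E817 (r,kernel):
  L0 @0x20[19] → 0x22007  P=1,RW=1,US=1,PS=0
  L1 @0x22[19] → 0x25007  P=1,RW=1,US=1,PS=0
  L2 @0x25[2] → 0x27007  P=1,RW=1,US=1,PS=0
  L3 @0x27[30] → 0x2B007  P=1,RW=1,US=1,PS=0
  ✓ 0x2B817  — 4 lookups
#1 VA=0x58540008159 (r,kernel):
  L0 @0x20[11] → 0x2C007  P=1,RW=1,US=1,PS=0
  L1 @0x2C[21] → 0x30007  P=1,RW=1,US=1,PS=0
  L2 @0x30[0] → 0x33007  P=1,RW=1,US=1,PS=0
  L3 @0x33[8] → 0x36007  P=1,RW=1,US=1,PS=0
  ✓ 0x36159  — 4 lookups
#2 VA=0x401C0405C6A (r,kernel):
  L0 @0x20[8] → 0x3A007  P=1,RW=1,US=1,PS=0
  L1 @0x3A[7] → 0x3C007  P=1,RW=1,US=1,PS=0
  L2 @0x3C[2] → 0x40007  P=1,RW=1,US=1,PS=0
  L3 @0x40[5] → 0x42007  P=1,RW=1,US=1,PS=0
  ✓ 0x42C6A  — 4 lookups
#3 VA=0x70401204C38 (r,kernel):
  L0 @0x20[14] → 0x44007  P=1,RW=1,US=1,PS=0
  L1 @0x44[16] → 0x46007  P=1,RW=1,US=1,PS=0
  L2 @0x46[9] → 0x4A007  P=1,RW=1,US=1,PS=0
  L3 @0x4A[4] → 0x4D007  P=1,RW=1,US=1,PS=0
  ✓ 0x4DC38  — 4 lookups
#4 VA=0x30541C1F150 (r,kernel):
  L0 @0x20[6] → 0x4F007  P=1,RW=1,US=1,PS=0
  L1 @0x4F[21] → 0x51007  P=1,RW=1,US=1,PS=0
  L2 @0x51[14] → 0x52007  P=1,RW=1,US=1,PS=0
  L3 @0x52[31] → 0x55007  P=1,RW=1,US=1,PS=0
  ✓ 0x55150  — 4 lookups
#5 VA=0x48782C1ACFB (r,kernel):
  L0 @0x20[9] → 0x56007  P=1,RW=1,US=1,PS=0
  L1 @0x56[30] → 0x57007  P=1,RW=1,US=1,PS=0
  L2 @0x57[22] → 0x5A007  P=1,RW=1,US=1,PS=0
  L3 @0x5A[26] → 0x5C007  P=1,RW=1,US=1,PS=0
  ✓ 0x5CCFB  — 4 lookups
#6 VA=0xA0043402340 (r,kernel):
  L0 @0x20[20] → 0x5D007  P=1,RW=1,US=1,PS=0
  L1 @0x5D[1] → 0x61007  P=1,RW=1,US=1,PS=0
  L2 @0x61[26] → 0x63007  P=1,RW=1,US=1,PS=0
  L3 @0x63[2] → 0x66007  P=1,RW=1,US=1,PS=0
  ✓ 0x66340  — 4 lookups

TLB: [["0x30541C1F", "0x55"], ["0x48782C1A", "0x5C"], ["0xA0043402", "0x66"]]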